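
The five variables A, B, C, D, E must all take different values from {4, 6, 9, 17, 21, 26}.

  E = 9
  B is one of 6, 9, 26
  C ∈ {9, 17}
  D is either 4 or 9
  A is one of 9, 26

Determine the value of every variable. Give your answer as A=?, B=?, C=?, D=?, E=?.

A=26, B=6, C=17, D=4, E=9

E's domain is down to {9}, so E = 9. Remove 9 from A, B, C, D.
A must be 26 (only option left). So B can't be 26.
B must be 6 (only option left).
C's domain is down to {17}, so C = 17.
That leaves D = 4.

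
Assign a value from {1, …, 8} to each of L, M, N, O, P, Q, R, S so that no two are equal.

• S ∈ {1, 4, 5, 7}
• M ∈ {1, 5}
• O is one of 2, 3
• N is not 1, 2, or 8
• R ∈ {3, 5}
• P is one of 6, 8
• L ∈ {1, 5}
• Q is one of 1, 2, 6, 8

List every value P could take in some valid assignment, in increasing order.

L and M share exactly the 2 values {1, 5}; by pigeonhole those values go to them, so strike 1, 5 from N, Q, R, S.
R must be 3 (only option left). Strike 3 from N, O.
O has just one choice, so O = 2. So Q can't be 2.
P and Q between them cover only {6, 8} — a naked pair. Remove those values from N.
No further eliminations apply; P can still be any of 6, 8.

6, 8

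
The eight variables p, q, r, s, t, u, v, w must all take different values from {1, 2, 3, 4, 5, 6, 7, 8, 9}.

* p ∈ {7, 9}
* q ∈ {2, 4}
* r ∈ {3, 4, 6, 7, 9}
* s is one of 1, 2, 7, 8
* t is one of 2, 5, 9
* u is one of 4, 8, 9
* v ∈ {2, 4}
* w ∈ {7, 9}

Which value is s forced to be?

1

p and w between them cover only {7, 9} — a naked pair. Remove those values from r, s, t, u.
The 2 variables q and v are confined to {2, 4}, which locks those values in; drop them from r, s, t, u.
t's domain is down to {5}, so t = 5.
u's domain is down to {8}, so u = 8. So s can't be 8.
So s = 1.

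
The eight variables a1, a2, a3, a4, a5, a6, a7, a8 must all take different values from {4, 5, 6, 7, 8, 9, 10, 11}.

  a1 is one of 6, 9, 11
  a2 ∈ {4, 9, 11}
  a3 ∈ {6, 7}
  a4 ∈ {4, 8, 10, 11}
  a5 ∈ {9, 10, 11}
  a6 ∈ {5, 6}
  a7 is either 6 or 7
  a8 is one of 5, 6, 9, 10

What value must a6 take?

The 8 variables draw from only 8 values {4, 5, 6, 7, 8, 9, 10, 11}, so each is used; only a4 can be 8, hence a4 = 8.
Among the 7 still-open variables, 4 fits only a2 (and all 7 values in {4, 5, 6, 7, 9, 10, 11} must be used), so a2 = 4.
The 2 variables a3 and a7 are confined to {6, 7}, which locks those values in; drop them from a1, a6, a8.
So a6 = 5.

5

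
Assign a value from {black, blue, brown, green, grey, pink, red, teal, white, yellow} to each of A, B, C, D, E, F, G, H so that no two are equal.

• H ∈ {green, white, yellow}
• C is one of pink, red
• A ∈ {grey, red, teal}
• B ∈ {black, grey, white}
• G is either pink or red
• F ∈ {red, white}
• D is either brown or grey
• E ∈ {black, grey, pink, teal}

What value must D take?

C and G share exactly the 2 values {pink, red}; by pigeonhole those values go to them, so strike pink, red from A, E, F.
F has just one choice, so F = white. Eliminate white elsewhere: B, H.
A, B, E share exactly the 3 values {black, grey, teal}; by pigeonhole those values go to them, so strike black, grey, teal from D.
So D = brown.

brown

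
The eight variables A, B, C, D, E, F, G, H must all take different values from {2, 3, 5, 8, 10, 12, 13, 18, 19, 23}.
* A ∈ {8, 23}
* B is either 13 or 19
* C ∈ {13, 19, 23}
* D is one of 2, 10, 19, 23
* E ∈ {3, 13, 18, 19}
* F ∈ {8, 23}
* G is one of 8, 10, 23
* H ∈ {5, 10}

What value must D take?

2

The 2 variables A and F are confined to {8, 23}, which locks those values in; drop them from C, D, G.
G's domain is down to {10}, so G = 10. So D, H can't be 10.
H has just one choice, so H = 5.
The 2 variables B and C are confined to {13, 19}, which locks those values in; drop them from D, E.
So D = 2.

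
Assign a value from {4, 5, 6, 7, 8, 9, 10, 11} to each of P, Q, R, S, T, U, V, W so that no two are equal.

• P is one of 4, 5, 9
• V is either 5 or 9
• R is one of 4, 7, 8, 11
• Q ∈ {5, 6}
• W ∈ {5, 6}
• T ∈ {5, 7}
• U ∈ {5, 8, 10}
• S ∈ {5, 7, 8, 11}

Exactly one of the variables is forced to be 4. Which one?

P

The 8 variables together cover exactly {4, 5, 6, 7, 8, 9, 10, 11} — 8 values for 8 variables — and 10 appears only in U's list, so U = 10.
The 2 variables Q and W are confined to {5, 6}, which locks those values in; drop them from P, S, T, V.
That leaves T = 7. Strike 7 from R, S.
V must be 9 (only option left). Strike 9 from P.
So 4 goes to P.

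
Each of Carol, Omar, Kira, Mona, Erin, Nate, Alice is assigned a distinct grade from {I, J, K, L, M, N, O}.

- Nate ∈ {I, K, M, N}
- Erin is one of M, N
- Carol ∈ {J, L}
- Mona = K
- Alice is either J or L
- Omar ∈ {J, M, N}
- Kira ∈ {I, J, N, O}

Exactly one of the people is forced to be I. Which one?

Mona's domain is down to {K}, so Mona = K. Strike K from Nate.
The 6 still-open variables draw from only 6 values {I, J, L, M, N, O}, so each is used; only Kira can be O, hence Kira = O.
The 5 still-open variables draw from only 5 values {I, J, L, M, N}, so each is used; only Nate can be I, hence Nate = I.

Nate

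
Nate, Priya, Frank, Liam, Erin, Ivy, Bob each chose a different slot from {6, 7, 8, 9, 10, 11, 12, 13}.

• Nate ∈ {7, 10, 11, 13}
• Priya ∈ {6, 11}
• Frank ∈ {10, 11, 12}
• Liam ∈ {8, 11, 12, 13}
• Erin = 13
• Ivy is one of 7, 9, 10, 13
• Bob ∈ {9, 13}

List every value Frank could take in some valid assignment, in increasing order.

Erin has just one choice, so Erin = 13. Remove 13 from Nate, Liam, Ivy, Bob.
Bob has just one choice, so Bob = 9. So Ivy can't be 9.
No further eliminations apply; Frank can still be any of 10, 11, 12.

10, 11, 12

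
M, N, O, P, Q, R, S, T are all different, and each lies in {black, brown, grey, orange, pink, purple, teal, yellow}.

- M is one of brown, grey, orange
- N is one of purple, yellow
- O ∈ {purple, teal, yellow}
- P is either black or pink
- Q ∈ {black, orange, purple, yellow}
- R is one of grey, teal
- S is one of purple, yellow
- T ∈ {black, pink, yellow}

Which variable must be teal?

The 8 variables together cover exactly {black, brown, grey, orange, pink, purple, teal, yellow} — 8 values for 8 variables — and brown appears only in M's list, so M = brown.
The 7 still-open variables draw from only 7 values {black, grey, orange, pink, purple, teal, yellow}, so each is used; only R can be grey, hence R = grey.
The 6 still-open variables draw from only 6 values {black, orange, pink, purple, teal, yellow}, so each is used; only Q can be orange, hence Q = orange.
The 5 still-open variables draw from only 5 values {black, pink, purple, teal, yellow}, so each is used; only O can be teal, hence O = teal.

O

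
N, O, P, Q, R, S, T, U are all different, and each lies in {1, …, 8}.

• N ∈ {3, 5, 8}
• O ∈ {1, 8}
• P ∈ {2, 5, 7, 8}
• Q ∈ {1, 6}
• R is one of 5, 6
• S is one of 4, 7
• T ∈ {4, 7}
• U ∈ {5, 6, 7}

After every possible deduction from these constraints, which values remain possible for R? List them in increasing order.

5, 6

The 8 variables draw from only 8 values {1, 2, 3, 4, 5, 6, 7, 8}, so each is used; only P can be 2, hence P = 2.
The 7 still-open variables draw from only 7 values {1, 3, 4, 5, 6, 7, 8}, so each is used; only N can be 3, hence N = 3.
The 6 still-open variables draw from only 6 values {1, 4, 5, 6, 7, 8}, so each is used; only O can be 8, hence O = 8.
The 5 still-open variables together cover exactly {1, 4, 5, 6, 7} — 5 values for 5 variables — and 1 appears only in Q's list, so Q = 1.
S and T between them cover only {4, 7} — a naked pair. Remove those values from U.
No further eliminations apply; R can still be any of 5, 6.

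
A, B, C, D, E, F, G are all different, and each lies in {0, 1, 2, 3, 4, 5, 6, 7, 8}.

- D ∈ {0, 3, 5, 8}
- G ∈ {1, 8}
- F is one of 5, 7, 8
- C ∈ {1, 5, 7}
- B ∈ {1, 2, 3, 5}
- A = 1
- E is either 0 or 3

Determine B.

2

A's domain is down to {1}, so A = 1. So B, C, G can't be 1.
G's domain is down to {8}, so G = 8. Strike 8 from D, F.
Among the 5 still-open variables, 2 fits only B (and all 5 values in {0, 2, 3, 5, 7} must be used), so B = 2.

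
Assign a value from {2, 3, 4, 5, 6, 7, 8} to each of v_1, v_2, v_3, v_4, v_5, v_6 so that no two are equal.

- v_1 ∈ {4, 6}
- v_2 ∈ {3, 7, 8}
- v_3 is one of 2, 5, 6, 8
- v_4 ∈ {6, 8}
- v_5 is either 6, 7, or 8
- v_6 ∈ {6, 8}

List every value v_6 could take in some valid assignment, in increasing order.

6, 8

v_4 and v_6 share exactly the 2 values {6, 8}; by pigeonhole those values go to them, so strike 6, 8 from v_1, v_2, v_3, v_5.
That leaves v_1 = 4.
v_5 has just one choice, so v_5 = 7. So v_2 can't be 7.
That leaves v_2 = 3.
No further eliminations apply; v_6 can still be any of 6, 8.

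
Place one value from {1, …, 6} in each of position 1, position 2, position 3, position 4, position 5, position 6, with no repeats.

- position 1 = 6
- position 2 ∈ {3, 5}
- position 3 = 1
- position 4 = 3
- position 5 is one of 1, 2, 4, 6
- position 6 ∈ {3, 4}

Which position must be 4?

position 1 must be 6 (only option left). Remove 6 from position 5.
position 3 must be 1 (only option left). Eliminate 1 elsewhere: position 5.
That leaves position 4 = 3. Remove 3 from position 2, position 6.
So 4 goes to position 6.

position 6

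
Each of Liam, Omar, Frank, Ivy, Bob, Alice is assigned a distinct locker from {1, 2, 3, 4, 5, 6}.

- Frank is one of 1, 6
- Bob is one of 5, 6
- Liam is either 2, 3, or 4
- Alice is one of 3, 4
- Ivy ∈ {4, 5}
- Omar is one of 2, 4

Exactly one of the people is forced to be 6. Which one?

The 6 variables together cover exactly {1, 2, 3, 4, 5, 6} — 6 values for 6 variables — and 1 appears only in Frank's list, so Frank = 1.
The 5 still-open variables draw from only 5 values {2, 3, 4, 5, 6}, so each is used; only Bob can be 6, hence Bob = 6.

Bob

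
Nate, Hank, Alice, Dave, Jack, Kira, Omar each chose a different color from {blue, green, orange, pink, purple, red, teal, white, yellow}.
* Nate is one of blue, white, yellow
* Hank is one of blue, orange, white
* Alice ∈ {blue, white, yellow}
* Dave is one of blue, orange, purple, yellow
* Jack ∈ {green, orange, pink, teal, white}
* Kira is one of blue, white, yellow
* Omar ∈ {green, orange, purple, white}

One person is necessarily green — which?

The 3 variables Nate, Alice, Kira are confined to {blue, white, yellow}, which locks those values in; drop them from Hank, Dave, Jack, Omar.
Hank's domain is down to {orange}, so Hank = orange. Remove orange from Dave, Jack, Omar.
Dave's domain is down to {purple}, so Dave = purple. So Omar can't be purple.
So green goes to Omar.

Omar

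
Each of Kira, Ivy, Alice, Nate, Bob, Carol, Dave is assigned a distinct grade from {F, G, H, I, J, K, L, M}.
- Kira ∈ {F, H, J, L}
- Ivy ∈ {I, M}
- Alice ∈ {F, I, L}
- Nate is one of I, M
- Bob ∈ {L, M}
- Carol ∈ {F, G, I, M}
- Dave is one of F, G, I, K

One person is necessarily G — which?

Ivy and Nate between them cover only {I, M} — a naked pair. Remove those values from Alice, Bob, Carol, Dave.
That leaves Bob = L. Eliminate L elsewhere: Kira, Alice.
Alice has just one choice, so Alice = F. Strike F from Kira, Carol, Dave.
So G goes to Carol.

Carol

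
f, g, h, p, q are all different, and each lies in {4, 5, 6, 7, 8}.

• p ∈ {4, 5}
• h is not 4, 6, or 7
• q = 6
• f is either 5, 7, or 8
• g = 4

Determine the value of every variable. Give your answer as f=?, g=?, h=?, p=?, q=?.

f=7, g=4, h=8, p=5, q=6

g's domain is down to {4}, so g = 4. Eliminate 4 elsewhere: p.
p must be 5 (only option left). Eliminate 5 elsewhere: f, h.
q's domain is down to {6}, so q = 6.
That leaves h = 8. So f can't be 8.
f must be 7 (only option left).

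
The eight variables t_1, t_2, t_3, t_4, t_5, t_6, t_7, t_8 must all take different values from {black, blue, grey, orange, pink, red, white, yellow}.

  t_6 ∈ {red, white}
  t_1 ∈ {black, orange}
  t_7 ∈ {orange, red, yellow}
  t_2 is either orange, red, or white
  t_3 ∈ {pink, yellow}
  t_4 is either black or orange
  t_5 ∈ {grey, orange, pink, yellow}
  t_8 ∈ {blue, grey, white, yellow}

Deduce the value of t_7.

yellow

The 8 variables draw from only 8 values {black, blue, grey, orange, pink, red, white, yellow}, so each is used; only t_8 can be blue, hence t_8 = blue.
The 7 still-open variables draw from only 7 values {black, grey, orange, pink, red, white, yellow}, so each is used; only t_5 can be grey, hence t_5 = grey.
The 6 still-open variables together cover exactly {black, orange, pink, red, white, yellow} — 6 values for 6 variables — and pink appears only in t_3's list, so t_3 = pink.
The 5 still-open variables draw from only 5 values {black, orange, red, white, yellow}, so each is used; only t_7 can be yellow, hence t_7 = yellow.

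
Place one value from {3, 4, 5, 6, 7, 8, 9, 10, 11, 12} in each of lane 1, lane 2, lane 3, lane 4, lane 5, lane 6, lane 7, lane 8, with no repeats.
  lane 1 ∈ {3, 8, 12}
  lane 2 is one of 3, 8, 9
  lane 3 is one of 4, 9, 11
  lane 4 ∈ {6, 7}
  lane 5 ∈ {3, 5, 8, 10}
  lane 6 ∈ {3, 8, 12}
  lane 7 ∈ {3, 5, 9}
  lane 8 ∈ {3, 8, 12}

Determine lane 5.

The 3 variables lane 1, lane 6, lane 8 are confined to {3, 8, 12}, which locks those values in; drop them from lane 2, lane 5, lane 7.
lane 2 must be 9 (only option left). Remove 9 from lane 3, lane 7.
That leaves lane 7 = 5. Eliminate 5 elsewhere: lane 5.
So lane 5 = 10.

10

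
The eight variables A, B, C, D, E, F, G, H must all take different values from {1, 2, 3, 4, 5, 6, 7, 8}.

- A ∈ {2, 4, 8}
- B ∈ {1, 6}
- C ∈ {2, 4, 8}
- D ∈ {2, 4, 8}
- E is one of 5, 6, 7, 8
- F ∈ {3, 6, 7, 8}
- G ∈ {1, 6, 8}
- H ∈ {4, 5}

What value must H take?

The 8 variables draw from only 8 values {1, 2, 3, 4, 5, 6, 7, 8}, so each is used; only F can be 3, hence F = 3.
Among the 7 still-open variables, 7 fits only E (and all 7 values in {1, 2, 4, 5, 6, 7, 8} must be used), so E = 7.
Among the 6 still-open variables, 5 fits only H (and all 6 values in {1, 2, 4, 5, 6, 8} must be used), so H = 5.

5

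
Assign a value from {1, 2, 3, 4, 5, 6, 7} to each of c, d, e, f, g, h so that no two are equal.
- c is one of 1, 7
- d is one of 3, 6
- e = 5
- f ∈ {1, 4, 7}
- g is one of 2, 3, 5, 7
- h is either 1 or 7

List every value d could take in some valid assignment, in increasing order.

e's domain is down to {5}, so e = 5. Eliminate 5 elsewhere: g.
c and h between them cover only {1, 7} — a naked pair. Remove those values from f, g.
f's domain is down to {4}, so f = 4.
No further eliminations apply; d can still be any of 3, 6.

3, 6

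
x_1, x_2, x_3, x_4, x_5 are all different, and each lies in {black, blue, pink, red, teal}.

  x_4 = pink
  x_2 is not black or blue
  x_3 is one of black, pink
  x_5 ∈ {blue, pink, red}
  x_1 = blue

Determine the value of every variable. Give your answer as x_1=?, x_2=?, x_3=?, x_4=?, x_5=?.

x_1=blue, x_2=teal, x_3=black, x_4=pink, x_5=red

x_1's domain is down to {blue}, so x_1 = blue. Strike blue from x_5.
x_4 has just one choice, so x_4 = pink. Strike pink from x_2, x_3, x_5.
That leaves x_5 = red. So x_2 can't be red.
x_2 must be teal (only option left).
x_3 must be black (only option left).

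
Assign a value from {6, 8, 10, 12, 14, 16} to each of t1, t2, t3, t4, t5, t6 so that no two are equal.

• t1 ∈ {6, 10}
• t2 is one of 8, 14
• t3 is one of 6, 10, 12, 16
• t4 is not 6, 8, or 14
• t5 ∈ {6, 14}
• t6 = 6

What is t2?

8

t6's domain is down to {6}, so t6 = 6. Strike 6 from t1, t3, t5.
t1 must be 10 (only option left). Strike 10 from t3, t4.
t5's domain is down to {14}, so t5 = 14. Strike 14 from t2.
So t2 = 8.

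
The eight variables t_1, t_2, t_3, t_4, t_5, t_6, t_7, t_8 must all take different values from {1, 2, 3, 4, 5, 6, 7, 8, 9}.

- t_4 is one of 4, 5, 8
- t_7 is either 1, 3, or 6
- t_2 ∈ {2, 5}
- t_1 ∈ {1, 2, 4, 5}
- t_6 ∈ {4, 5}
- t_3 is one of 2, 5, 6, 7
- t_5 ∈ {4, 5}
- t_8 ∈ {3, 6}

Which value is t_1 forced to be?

1

Among the 8 variables, 7 fits only t_3 (and all 8 values in {1, 2, 3, 4, 5, 6, 7, 8} must be used), so t_3 = 7.
Among the 7 still-open variables, 8 fits only t_4 (and all 7 values in {1, 2, 3, 4, 5, 6, 8} must be used), so t_4 = 8.
The 2 variables t_5 and t_6 are confined to {4, 5}, which locks those values in; drop them from t_1, t_2.
t_2 must be 2 (only option left). Remove 2 from t_1.
So t_1 = 1.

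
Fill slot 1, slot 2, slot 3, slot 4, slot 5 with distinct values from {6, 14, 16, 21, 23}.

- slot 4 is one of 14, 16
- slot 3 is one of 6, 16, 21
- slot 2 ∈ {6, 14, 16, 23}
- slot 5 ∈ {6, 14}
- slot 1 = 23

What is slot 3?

21

slot 1 must be 23 (only option left). So slot 2 can't be 23.
The 4 still-open variables draw from only 4 values {6, 14, 16, 21}, so each is used; only slot 3 can be 21, hence slot 3 = 21.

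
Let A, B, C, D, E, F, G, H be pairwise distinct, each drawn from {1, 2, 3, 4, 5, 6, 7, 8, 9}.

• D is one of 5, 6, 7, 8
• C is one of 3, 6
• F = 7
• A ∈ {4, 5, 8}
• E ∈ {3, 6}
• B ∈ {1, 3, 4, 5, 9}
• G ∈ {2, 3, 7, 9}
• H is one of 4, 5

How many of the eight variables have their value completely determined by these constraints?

F has just one choice, so F = 7. So D, G can't be 7.
C and E share exactly the 2 values {3, 6}; by pigeonhole those values go to them, so strike 3, 6 from B, D, G.
The 3 variables A, D, H are confined to {4, 5, 8}, which locks those values in; drop them from B.
Determined: F=7. The other variables each still have more than one consistent value. That makes 1.

1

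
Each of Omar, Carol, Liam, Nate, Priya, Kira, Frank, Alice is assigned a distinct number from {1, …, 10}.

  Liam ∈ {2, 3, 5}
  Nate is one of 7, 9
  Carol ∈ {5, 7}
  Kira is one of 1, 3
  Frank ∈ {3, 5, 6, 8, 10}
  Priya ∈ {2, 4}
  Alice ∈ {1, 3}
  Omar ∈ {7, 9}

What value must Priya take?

4

Omar and Nate share exactly the 2 values {7, 9}; by pigeonhole those values go to them, so strike 7, 9 from Carol.
Carol has just one choice, so Carol = 5. So Liam, Frank can't be 5.
Kira and Alice between them cover only {1, 3} — a naked pair. Remove those values from Liam, Frank.
Liam's domain is down to {2}, so Liam = 2. Eliminate 2 elsewhere: Priya.
So Priya = 4.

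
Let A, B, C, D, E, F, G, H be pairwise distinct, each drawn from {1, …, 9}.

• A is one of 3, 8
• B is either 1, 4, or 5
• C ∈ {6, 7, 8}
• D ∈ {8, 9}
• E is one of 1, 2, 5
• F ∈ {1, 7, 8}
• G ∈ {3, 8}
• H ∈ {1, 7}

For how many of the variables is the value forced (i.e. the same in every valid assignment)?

2

A and G between them cover only {3, 8} — a naked pair. Remove those values from C, D, F.
D must be 9 (only option left).
The 2 variables F and H are confined to {1, 7}, which locks those values in; drop them from B, C, E.
C has just one choice, so C = 6.
Determined: C=6, D=9. The other variables each still have more than one consistent value. That makes 2.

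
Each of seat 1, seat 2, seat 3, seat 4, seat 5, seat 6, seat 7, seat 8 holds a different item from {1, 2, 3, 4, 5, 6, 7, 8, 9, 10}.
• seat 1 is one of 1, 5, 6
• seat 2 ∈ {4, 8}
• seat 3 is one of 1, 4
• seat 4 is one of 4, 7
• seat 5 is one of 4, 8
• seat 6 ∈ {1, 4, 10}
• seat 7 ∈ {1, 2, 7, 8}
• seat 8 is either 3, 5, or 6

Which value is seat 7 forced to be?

seat 2 and seat 5 share exactly the 2 values {4, 8}; by pigeonhole those values go to them, so strike 4, 8 from seat 3, seat 4, seat 6, seat 7.
seat 3 must be 1 (only option left). Strike 1 from seat 1, seat 6, seat 7.
That leaves seat 4 = 7. So seat 7 can't be 7.
So seat 7 = 2.

2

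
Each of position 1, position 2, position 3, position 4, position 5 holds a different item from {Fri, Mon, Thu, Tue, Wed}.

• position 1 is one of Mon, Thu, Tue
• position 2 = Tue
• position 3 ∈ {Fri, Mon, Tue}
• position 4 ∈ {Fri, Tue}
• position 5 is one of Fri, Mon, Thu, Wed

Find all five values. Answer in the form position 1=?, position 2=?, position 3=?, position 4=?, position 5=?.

position 2 must be Tue (only option left). Remove Tue from position 1, position 3, position 4.
position 4 must be Fri (only option left). Strike Fri from position 3, position 5.
position 3's domain is down to {Mon}, so position 3 = Mon. Eliminate Mon elsewhere: position 1, position 5.
position 1 has just one choice, so position 1 = Thu. Eliminate Thu elsewhere: position 5.
position 5's domain is down to {Wed}, so position 5 = Wed.

position 1=Thu, position 2=Tue, position 3=Mon, position 4=Fri, position 5=Wed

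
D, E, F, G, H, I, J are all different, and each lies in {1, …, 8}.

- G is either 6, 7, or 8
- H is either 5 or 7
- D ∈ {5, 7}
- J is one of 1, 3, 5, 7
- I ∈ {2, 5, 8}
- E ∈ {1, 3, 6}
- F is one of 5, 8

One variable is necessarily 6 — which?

Among the 7 variables, 2 fits only I (and all 7 values in {1, 2, 3, 5, 6, 7, 8} must be used), so I = 2.
D and H share exactly the 2 values {5, 7}; by pigeonhole those values go to them, so strike 5, 7 from F, G, J.
F must be 8 (only option left). Remove 8 from G.
So 6 goes to G.

G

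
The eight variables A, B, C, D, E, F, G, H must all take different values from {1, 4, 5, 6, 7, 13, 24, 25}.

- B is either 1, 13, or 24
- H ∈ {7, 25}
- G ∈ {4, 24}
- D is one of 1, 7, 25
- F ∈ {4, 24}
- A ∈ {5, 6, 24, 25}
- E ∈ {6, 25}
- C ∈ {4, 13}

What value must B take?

Among the 8 variables, 5 fits only A (and all 8 values in {1, 4, 5, 6, 7, 13, 24, 25} must be used), so A = 5.
The 7 still-open variables draw from only 7 values {1, 4, 6, 7, 13, 24, 25}, so each is used; only E can be 6, hence E = 6.
The 2 variables F and G are confined to {4, 24}, which locks those values in; drop them from B, C.
C's domain is down to {13}, so C = 13. So B can't be 13.
So B = 1.

1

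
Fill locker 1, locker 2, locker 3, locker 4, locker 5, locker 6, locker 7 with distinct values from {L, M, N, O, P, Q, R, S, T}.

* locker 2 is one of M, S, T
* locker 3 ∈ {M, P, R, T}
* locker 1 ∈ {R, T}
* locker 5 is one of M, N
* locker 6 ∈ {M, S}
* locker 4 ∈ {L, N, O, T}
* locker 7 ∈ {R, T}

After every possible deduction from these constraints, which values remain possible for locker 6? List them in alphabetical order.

locker 1 and locker 7 between them cover only {R, T} — a naked pair. Remove those values from locker 2, locker 3, locker 4.
The 2 variables locker 2 and locker 6 are confined to {M, S}, which locks those values in; drop them from locker 3, locker 5.
locker 3 has just one choice, so locker 3 = P.
locker 5 must be N (only option left). So locker 4 can't be N.
No further eliminations apply; locker 6 can still be any of M, S.

M, S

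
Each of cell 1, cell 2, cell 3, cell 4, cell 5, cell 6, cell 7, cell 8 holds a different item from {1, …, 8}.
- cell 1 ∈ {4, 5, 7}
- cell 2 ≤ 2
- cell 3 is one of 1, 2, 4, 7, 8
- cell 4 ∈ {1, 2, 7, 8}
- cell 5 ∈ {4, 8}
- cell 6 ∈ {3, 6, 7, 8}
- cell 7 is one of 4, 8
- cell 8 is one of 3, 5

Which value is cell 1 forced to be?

5

The 8 variables together cover exactly {1, 2, 3, 4, 5, 6, 7, 8} — 8 values for 8 variables — and 6 appears only in cell 6's list, so cell 6 = 6.
The 7 still-open variables draw from only 7 values {1, 2, 3, 4, 5, 7, 8}, so each is used; only cell 8 can be 3, hence cell 8 = 3.
Among the 6 still-open variables, 5 fits only cell 1 (and all 6 values in {1, 2, 4, 5, 7, 8} must be used), so cell 1 = 5.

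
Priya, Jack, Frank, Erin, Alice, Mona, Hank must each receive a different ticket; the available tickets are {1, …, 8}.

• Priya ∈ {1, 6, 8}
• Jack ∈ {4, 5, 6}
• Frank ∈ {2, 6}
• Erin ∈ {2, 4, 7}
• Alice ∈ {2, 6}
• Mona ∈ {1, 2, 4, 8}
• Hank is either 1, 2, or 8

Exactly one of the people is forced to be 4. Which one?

The 7 variables draw from only 7 values {1, 2, 4, 5, 6, 7, 8}, so each is used; only Jack can be 5, hence Jack = 5.
The 6 still-open variables draw from only 6 values {1, 2, 4, 6, 7, 8}, so each is used; only Erin can be 7, hence Erin = 7.
The 5 still-open variables draw from only 5 values {1, 2, 4, 6, 8}, so each is used; only Mona can be 4, hence Mona = 4.

Mona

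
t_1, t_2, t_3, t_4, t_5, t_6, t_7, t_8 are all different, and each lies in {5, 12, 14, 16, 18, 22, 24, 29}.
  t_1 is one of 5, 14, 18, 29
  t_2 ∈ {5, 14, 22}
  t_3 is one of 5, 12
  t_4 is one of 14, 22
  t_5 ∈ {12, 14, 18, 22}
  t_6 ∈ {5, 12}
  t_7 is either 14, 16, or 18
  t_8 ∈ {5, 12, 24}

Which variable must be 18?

t_5

Among the 8 variables, 16 fits only t_7 (and all 8 values in {5, 12, 14, 16, 18, 22, 24, 29} must be used), so t_7 = 16.
The 7 still-open variables together cover exactly {5, 12, 14, 18, 22, 24, 29} — 7 values for 7 variables — and 24 appears only in t_8's list, so t_8 = 24.
The 6 still-open variables together cover exactly {5, 12, 14, 18, 22, 29} — 6 values for 6 variables — and 29 appears only in t_1's list, so t_1 = 29.
Among the 5 still-open variables, 18 fits only t_5 (and all 5 values in {5, 12, 14, 18, 22} must be used), so t_5 = 18.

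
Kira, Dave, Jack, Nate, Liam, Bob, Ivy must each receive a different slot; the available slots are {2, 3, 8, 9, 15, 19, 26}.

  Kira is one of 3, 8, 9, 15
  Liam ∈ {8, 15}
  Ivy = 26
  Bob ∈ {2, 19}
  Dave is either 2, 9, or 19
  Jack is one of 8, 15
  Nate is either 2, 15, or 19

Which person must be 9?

Dave

Ivy has just one choice, so Ivy = 26.
Among the 6 still-open variables, 3 fits only Kira (and all 6 values in {2, 3, 8, 9, 15, 19} must be used), so Kira = 3.
The 5 still-open variables draw from only 5 values {2, 8, 9, 15, 19}, so each is used; only Dave can be 9, hence Dave = 9.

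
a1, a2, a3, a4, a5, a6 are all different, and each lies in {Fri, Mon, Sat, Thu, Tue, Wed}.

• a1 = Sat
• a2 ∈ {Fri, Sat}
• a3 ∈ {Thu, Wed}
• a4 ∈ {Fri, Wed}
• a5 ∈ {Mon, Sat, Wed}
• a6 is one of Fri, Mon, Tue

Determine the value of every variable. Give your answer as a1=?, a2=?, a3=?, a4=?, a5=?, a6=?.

a1=Sat, a2=Fri, a3=Thu, a4=Wed, a5=Mon, a6=Tue

a1's domain is down to {Sat}, so a1 = Sat. So a2, a5 can't be Sat.
That leaves a2 = Fri. So a4, a6 can't be Fri.
a4 must be Wed (only option left). Eliminate Wed elsewhere: a3, a5.
That leaves a5 = Mon. Strike Mon from a6.
That leaves a6 = Tue.
a3 must be Thu (only option left).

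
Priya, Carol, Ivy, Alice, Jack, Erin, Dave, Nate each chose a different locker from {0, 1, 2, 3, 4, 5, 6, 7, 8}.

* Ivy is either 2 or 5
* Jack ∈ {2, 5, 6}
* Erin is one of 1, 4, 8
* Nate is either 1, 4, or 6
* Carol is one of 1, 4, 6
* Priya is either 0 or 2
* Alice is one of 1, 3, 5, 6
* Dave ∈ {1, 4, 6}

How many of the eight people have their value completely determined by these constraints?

Among the 8 variables, 0 fits only Priya (and all 8 values in {0, 1, 2, 3, 4, 5, 6, 8} must be used), so Priya = 0.
The 7 still-open variables together cover exactly {1, 2, 3, 4, 5, 6, 8} — 7 values for 7 variables — and 3 appears only in Alice's list, so Alice = 3.
Among the 6 still-open variables, 8 fits only Erin (and all 6 values in {1, 2, 4, 5, 6, 8} must be used), so Erin = 8.
The 3 variables Carol, Dave, Nate are confined to {1, 4, 6}, which locks those values in; drop them from Jack.
Determined: Priya=0, Alice=3, Erin=8. The other people each still have more than one consistent value. That makes 3.

3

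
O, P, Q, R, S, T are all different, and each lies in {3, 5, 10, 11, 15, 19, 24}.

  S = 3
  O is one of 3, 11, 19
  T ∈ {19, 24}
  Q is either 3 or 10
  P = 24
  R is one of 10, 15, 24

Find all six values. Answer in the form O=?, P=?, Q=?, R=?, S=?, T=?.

P has just one choice, so P = 24. So R, T can't be 24.
S's domain is down to {3}, so S = 3. Strike 3 from O, Q.
T's domain is down to {19}, so T = 19. Remove 19 from O.
O's domain is down to {11}, so O = 11.
Q must be 10 (only option left). Eliminate 10 elsewhere: R.
R has just one choice, so R = 15.

O=11, P=24, Q=10, R=15, S=3, T=19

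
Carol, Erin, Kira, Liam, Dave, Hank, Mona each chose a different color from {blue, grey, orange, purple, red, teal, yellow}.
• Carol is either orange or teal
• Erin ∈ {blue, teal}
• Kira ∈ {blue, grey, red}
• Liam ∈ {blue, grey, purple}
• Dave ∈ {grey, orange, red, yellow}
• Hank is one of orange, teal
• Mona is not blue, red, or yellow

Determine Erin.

Among the 7 variables, yellow fits only Dave (and all 7 values in {blue, grey, orange, purple, red, teal, yellow} must be used), so Dave = yellow.
The 6 still-open variables together cover exactly {blue, grey, orange, purple, red, teal} — 6 values for 6 variables — and red appears only in Kira's list, so Kira = red.
The 2 variables Carol and Hank are confined to {orange, teal}, which locks those values in; drop them from Erin, Mona.
So Erin = blue.

blue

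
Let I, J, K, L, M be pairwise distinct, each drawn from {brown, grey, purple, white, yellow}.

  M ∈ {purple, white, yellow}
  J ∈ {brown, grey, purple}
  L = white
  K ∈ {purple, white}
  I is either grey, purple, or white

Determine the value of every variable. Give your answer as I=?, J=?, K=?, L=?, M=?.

I=grey, J=brown, K=purple, L=white, M=yellow

L has just one choice, so L = white. Eliminate white elsewhere: I, K, M.
K's domain is down to {purple}, so K = purple. Strike purple from I, J, M.
M must be yellow (only option left).
I's domain is down to {grey}, so I = grey. Strike grey from J.
That leaves J = brown.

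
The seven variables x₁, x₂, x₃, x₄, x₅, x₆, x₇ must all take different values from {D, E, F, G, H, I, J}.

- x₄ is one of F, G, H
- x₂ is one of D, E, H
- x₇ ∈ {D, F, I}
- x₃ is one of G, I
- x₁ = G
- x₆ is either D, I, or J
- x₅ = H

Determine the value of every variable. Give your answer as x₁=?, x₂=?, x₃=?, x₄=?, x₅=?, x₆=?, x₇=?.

x₁ has just one choice, so x₁ = G. So x₃, x₄ can't be G.
That leaves x₃ = I. Eliminate I elsewhere: x₆, x₇.
That leaves x₅ = H. Remove H from x₂, x₄.
x₄ has just one choice, so x₄ = F. So x₇ can't be F.
x₇ must be D (only option left). So x₂, x₆ can't be D.
That leaves x₂ = E.
That leaves x₆ = J.

x₁=G, x₂=E, x₃=I, x₄=F, x₅=H, x₆=J, x₇=D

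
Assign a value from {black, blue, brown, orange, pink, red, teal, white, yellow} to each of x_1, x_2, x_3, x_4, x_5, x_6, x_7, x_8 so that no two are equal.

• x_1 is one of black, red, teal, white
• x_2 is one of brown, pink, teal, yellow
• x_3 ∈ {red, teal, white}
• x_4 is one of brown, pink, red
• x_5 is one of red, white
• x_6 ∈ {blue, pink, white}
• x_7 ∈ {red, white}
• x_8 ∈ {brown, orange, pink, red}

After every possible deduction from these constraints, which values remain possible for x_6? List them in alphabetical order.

blue, pink

x_5 and x_7 share exactly the 2 values {red, white}; by pigeonhole those values go to them, so strike red, white from x_1, x_3, x_4, x_6, x_8.
x_3's domain is down to {teal}, so x_3 = teal. So x_1, x_2 can't be teal.
x_1's domain is down to {black}, so x_1 = black.
No further eliminations apply; x_6 can still be any of blue, pink.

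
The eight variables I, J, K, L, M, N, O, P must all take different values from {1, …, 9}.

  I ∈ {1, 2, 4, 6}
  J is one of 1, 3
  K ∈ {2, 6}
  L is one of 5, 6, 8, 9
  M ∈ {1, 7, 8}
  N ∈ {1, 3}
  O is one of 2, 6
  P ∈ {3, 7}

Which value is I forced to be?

4

J and N share exactly the 2 values {1, 3}; by pigeonhole those values go to them, so strike 1, 3 from I, M, P.
P has just one choice, so P = 7. Eliminate 7 elsewhere: M.
That leaves M = 8. Strike 8 from L.
The 2 variables K and O are confined to {2, 6}, which locks those values in; drop them from I, L.
So I = 4.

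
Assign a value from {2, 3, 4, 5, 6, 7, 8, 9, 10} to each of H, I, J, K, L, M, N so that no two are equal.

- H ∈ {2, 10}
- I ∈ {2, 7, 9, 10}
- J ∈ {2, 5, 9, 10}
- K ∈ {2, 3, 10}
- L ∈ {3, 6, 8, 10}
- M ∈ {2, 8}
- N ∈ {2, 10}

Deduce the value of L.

H and N between them cover only {2, 10} — a naked pair. Remove those values from I, J, K, L, M.
K's domain is down to {3}, so K = 3. Strike 3 from L.
That leaves M = 8. Eliminate 8 elsewhere: L.
So L = 6.

6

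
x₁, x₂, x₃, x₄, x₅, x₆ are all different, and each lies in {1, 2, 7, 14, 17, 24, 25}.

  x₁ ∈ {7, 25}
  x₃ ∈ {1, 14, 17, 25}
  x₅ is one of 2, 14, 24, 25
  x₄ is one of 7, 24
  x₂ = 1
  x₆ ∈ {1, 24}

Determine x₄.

x₂'s domain is down to {1}, so x₂ = 1. Eliminate 1 elsewhere: x₃, x₆.
That leaves x₆ = 24. Eliminate 24 elsewhere: x₄, x₅.
So x₄ = 7.

7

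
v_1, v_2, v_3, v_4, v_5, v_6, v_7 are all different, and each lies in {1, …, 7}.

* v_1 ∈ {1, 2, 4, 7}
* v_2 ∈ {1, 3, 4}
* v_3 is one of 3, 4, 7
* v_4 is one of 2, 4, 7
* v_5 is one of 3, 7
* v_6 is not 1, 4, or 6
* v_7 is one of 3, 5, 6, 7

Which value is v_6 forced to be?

5

Among the 7 variables, 6 fits only v_7 (and all 7 values in {1, 2, 3, 4, 5, 6, 7} must be used), so v_7 = 6.
Among the 6 still-open variables, 5 fits only v_6 (and all 6 values in {1, 2, 3, 4, 5, 7} must be used), so v_6 = 5.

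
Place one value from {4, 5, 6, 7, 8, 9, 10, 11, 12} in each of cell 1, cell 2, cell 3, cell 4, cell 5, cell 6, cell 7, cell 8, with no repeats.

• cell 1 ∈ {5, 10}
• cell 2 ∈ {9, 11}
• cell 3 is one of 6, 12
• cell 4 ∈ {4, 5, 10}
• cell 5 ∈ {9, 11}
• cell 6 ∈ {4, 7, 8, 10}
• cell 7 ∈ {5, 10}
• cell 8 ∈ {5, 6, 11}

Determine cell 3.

cell 1 and cell 7 share exactly the 2 values {5, 10}; by pigeonhole those values go to them, so strike 5, 10 from cell 4, cell 6, cell 8.
cell 4 has just one choice, so cell 4 = 4. Remove 4 from cell 6.
cell 2 and cell 5 share exactly the 2 values {9, 11}; by pigeonhole those values go to them, so strike 9, 11 from cell 8.
cell 8's domain is down to {6}, so cell 8 = 6. Eliminate 6 elsewhere: cell 3.
So cell 3 = 12.

12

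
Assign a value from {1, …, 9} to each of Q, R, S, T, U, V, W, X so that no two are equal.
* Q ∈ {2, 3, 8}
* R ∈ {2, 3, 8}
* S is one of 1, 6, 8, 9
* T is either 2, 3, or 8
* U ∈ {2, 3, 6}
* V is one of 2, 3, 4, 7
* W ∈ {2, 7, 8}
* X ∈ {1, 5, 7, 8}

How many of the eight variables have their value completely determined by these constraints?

The 3 variables Q, R, T are confined to {2, 3, 8}, which locks those values in; drop them from S, U, V, W, X.
U's domain is down to {6}, so U = 6. Remove 6 from S.
That leaves W = 7. So V, X can't be 7.
V has just one choice, so V = 4.
Determined: U=6, V=4, W=7. The other variables each still have more than one consistent value. That makes 3.

3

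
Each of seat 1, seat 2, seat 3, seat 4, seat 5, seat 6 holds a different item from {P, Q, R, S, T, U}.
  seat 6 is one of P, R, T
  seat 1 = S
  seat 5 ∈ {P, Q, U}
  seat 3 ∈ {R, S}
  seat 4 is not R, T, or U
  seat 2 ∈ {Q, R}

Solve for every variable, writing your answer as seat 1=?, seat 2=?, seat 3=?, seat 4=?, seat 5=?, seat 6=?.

seat 1=S, seat 2=Q, seat 3=R, seat 4=P, seat 5=U, seat 6=T

seat 1 must be S (only option left). Eliminate S elsewhere: seat 3, seat 4.
That leaves seat 3 = R. Eliminate R elsewhere: seat 2, seat 6.
seat 2 has just one choice, so seat 2 = Q. Remove Q from seat 4, seat 5.
seat 4 must be P (only option left). Strike P from seat 5, seat 6.
seat 5's domain is down to {U}, so seat 5 = U.
seat 6's domain is down to {T}, so seat 6 = T.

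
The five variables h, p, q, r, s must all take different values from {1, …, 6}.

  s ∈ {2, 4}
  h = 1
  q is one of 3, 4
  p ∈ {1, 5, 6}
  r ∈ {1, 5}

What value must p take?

6

h must be 1 (only option left). Strike 1 from p, r.
r has just one choice, so r = 5. Strike 5 from p.
So p = 6.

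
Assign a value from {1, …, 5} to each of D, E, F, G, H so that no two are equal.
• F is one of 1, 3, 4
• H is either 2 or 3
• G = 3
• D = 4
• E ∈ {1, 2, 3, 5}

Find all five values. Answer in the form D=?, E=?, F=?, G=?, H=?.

D's domain is down to {4}, so D = 4. Strike 4 from F.
G must be 3 (only option left). Strike 3 from E, F, H.
H has just one choice, so H = 2. Remove 2 from E.
That leaves F = 1. Remove 1 from E.
E has just one choice, so E = 5.

D=4, E=5, F=1, G=3, H=2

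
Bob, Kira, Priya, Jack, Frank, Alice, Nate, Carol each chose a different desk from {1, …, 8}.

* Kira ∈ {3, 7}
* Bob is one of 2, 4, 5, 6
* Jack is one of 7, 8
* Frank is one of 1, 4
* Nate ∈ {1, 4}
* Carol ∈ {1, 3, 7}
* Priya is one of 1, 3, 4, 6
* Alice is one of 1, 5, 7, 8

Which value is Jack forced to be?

The 8 variables together cover exactly {1, 2, 3, 4, 5, 6, 7, 8} — 8 values for 8 variables — and 2 appears only in Bob's list, so Bob = 2.
The 7 still-open variables draw from only 7 values {1, 3, 4, 5, 6, 7, 8}, so each is used; only Alice can be 5, hence Alice = 5.
The 6 still-open variables draw from only 6 values {1, 3, 4, 6, 7, 8}, so each is used; only Priya can be 6, hence Priya = 6.
The 5 still-open variables draw from only 5 values {1, 3, 4, 7, 8}, so each is used; only Jack can be 8, hence Jack = 8.

8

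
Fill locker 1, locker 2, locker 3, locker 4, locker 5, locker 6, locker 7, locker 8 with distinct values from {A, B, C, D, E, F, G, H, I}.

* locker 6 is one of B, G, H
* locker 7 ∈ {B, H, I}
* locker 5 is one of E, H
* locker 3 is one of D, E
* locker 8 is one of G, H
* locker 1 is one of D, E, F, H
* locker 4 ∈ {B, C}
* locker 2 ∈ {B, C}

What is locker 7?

I

The 8 variables draw from only 8 values {B, C, D, E, F, G, H, I}, so each is used; only locker 1 can be F, hence locker 1 = F.
Among the 7 still-open variables, D fits only locker 3 (and all 7 values in {B, C, D, E, G, H, I} must be used), so locker 3 = D.
The 6 still-open variables draw from only 6 values {B, C, E, G, H, I}, so each is used; only locker 5 can be E, hence locker 5 = E.
Among the 5 still-open variables, I fits only locker 7 (and all 5 values in {B, C, G, H, I} must be used), so locker 7 = I.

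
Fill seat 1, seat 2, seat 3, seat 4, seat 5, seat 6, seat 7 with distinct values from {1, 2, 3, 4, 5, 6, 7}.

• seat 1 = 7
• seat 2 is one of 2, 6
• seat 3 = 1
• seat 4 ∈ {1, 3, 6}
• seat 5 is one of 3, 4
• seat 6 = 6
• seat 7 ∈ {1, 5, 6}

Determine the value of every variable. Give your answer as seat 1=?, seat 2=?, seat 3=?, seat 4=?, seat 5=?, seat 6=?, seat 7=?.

seat 1=7, seat 2=2, seat 3=1, seat 4=3, seat 5=4, seat 6=6, seat 7=5

seat 1's domain is down to {7}, so seat 1 = 7.
seat 3 must be 1 (only option left). Strike 1 from seat 4, seat 7.
seat 6's domain is down to {6}, so seat 6 = 6. Remove 6 from seat 2, seat 4, seat 7.
seat 7 has just one choice, so seat 7 = 5.
seat 2 has just one choice, so seat 2 = 2.
seat 4 must be 3 (only option left). Remove 3 from seat 5.
seat 5 must be 4 (only option left).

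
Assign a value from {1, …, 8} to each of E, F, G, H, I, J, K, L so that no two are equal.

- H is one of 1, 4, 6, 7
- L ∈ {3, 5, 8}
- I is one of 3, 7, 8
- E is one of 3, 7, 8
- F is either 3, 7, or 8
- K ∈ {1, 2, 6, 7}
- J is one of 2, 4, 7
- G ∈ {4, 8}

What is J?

2

The 8 variables draw from only 8 values {1, 2, 3, 4, 5, 6, 7, 8}, so each is used; only L can be 5, hence L = 5.
E, F, I between them cover only {3, 7, 8} — a naked triple. Remove those values from G, H, J, K.
That leaves G = 4. So H, J can't be 4.
So J = 2.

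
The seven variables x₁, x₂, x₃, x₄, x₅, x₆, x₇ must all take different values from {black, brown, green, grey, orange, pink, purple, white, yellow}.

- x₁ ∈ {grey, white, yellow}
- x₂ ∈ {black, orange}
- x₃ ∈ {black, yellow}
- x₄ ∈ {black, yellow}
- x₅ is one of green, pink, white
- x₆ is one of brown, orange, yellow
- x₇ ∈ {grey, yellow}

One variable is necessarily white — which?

x₁

x₃ and x₄ share exactly the 2 values {black, yellow}; by pigeonhole those values go to them, so strike black, yellow from x₁, x₂, x₆, x₇.
x₂ has just one choice, so x₂ = orange. Remove orange from x₆.
x₆ has just one choice, so x₆ = brown.
x₇ must be grey (only option left). Eliminate grey elsewhere: x₁.
So white goes to x₁.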